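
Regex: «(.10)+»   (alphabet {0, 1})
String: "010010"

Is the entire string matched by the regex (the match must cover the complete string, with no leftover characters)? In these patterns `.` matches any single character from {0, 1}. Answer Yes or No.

Yes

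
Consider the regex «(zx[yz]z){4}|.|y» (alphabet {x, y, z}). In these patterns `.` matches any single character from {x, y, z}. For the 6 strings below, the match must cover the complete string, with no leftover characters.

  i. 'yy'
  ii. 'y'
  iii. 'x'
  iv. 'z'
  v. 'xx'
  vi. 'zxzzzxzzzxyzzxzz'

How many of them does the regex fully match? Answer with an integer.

4

i. 'yy' → no match
ii. 'y' → match
iii. 'x' → match
iv. 'z' → match
v. 'xx' → no match
vi → match
Total matched: 4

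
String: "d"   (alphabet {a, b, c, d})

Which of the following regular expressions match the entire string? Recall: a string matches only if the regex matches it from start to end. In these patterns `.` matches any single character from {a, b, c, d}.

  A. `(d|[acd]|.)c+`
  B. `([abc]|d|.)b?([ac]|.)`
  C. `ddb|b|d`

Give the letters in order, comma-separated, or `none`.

A → no match — must end with "c"
B → no match
C → match

C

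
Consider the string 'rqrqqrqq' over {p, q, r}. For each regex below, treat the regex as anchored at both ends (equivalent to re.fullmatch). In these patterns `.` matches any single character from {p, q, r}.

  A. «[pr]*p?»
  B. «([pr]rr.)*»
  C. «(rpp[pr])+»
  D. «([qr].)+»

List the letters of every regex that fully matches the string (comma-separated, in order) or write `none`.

D

A → no match
B → no match
C → no match — must start with 'rpp'
D → match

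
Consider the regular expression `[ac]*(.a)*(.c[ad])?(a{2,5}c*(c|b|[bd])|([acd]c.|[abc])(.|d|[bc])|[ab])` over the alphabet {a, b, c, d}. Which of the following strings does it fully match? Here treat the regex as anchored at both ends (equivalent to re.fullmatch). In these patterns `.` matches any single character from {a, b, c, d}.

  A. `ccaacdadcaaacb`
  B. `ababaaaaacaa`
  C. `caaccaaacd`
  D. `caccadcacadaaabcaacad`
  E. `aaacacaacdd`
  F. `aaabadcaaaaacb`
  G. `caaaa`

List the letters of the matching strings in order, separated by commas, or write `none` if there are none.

A, B, C, E, F, G

A → match
B. `ababaaaaacaa` → match
C. `caaccaaacd` → match
D → no match
E. `aaacacaacdd` → match
F → match
G. `caaaa` → match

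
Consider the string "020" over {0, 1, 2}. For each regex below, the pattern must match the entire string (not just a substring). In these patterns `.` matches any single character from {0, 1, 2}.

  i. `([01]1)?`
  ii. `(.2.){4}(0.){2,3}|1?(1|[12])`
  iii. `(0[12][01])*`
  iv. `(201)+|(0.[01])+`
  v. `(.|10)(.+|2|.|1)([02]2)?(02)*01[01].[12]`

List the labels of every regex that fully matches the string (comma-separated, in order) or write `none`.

iii, iv

i → no match
ii → no match
iii → match
iv → match
v → no match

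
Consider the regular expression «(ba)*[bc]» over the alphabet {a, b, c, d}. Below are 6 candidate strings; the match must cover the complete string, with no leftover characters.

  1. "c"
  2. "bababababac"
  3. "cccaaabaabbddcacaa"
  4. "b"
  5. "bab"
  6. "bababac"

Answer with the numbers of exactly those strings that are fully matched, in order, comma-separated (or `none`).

1 → match
2 → match
3 → no match
4 → match
5 → match
6 → match

1, 2, 4, 5, 6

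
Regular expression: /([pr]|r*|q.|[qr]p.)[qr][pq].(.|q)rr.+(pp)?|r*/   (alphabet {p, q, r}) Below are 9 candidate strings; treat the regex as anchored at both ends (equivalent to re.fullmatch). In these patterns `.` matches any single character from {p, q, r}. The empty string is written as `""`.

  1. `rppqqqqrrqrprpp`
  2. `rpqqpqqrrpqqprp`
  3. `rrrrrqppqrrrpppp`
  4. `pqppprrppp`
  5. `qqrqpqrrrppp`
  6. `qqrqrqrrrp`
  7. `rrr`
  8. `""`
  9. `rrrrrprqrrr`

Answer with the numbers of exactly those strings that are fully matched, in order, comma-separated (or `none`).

1 → match
2 → match
3 → match
4 → match
5 → match
6 → match
7 → match
8 → match
9 → match

1, 2, 3, 4, 5, 6, 7, 8, 9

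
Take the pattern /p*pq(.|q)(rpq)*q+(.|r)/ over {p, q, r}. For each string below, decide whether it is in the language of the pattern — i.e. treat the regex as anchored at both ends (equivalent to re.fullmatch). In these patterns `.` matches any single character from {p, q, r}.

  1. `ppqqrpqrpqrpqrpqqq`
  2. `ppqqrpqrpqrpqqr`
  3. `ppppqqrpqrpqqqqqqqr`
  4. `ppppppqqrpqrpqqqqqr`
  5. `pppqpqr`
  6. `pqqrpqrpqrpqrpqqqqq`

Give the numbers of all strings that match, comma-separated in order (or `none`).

1, 2, 3, 4, 5, 6

1 → match
2 → match
3 → match
4 → match
5. `pppqpqr` → match
6 → match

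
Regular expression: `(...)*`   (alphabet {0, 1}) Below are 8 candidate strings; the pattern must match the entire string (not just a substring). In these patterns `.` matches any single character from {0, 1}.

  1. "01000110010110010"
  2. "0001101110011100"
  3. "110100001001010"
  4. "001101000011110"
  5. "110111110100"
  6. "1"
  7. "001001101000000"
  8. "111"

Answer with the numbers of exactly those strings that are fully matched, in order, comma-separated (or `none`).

1 → no match
2 → no match
3 → match
4 → match
5. "110111110100" → match
6. "1" → no match
7 → match
8. "111" → match

3, 4, 5, 7, 8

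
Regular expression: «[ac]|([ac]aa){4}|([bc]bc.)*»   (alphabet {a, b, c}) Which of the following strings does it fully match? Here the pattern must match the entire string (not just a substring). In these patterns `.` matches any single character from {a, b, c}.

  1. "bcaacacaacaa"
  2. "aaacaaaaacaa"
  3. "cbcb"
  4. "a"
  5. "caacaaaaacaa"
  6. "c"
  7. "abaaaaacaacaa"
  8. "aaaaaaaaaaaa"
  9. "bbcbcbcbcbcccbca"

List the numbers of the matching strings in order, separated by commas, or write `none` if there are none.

2, 3, 4, 5, 6, 8, 9

1 → no match
2 → match
3 → match
4 → match
5 → match
6 → match
7 → no match
8 → match
9 → match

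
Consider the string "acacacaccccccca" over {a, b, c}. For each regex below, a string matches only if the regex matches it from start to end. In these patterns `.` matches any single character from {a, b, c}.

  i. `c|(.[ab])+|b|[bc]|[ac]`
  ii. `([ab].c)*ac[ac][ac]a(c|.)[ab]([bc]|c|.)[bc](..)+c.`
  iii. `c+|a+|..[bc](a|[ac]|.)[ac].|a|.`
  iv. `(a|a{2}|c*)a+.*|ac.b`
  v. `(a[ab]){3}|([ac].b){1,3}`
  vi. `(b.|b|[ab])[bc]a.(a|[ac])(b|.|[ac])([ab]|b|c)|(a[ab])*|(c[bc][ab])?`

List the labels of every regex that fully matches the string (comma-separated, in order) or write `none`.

ii, iv

i → no match
ii → match
iii → no match
iv → match
v → no match
vi → no match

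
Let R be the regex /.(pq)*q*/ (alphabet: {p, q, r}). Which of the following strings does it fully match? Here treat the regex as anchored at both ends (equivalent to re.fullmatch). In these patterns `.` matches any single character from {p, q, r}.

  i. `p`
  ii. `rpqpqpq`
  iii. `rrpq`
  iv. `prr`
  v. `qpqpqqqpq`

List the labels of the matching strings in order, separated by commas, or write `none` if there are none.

i → match
ii → match
iii → no match
iv → no match
v → no match

i, ii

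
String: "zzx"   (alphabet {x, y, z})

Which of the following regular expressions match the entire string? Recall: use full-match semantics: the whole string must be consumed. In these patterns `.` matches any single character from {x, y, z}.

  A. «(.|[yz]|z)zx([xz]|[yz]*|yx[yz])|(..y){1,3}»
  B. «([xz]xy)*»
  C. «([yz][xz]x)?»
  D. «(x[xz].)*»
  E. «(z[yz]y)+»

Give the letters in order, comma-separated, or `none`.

A, C

A → match
B → no match
C → match
D → no match
E → no match — must end with "y"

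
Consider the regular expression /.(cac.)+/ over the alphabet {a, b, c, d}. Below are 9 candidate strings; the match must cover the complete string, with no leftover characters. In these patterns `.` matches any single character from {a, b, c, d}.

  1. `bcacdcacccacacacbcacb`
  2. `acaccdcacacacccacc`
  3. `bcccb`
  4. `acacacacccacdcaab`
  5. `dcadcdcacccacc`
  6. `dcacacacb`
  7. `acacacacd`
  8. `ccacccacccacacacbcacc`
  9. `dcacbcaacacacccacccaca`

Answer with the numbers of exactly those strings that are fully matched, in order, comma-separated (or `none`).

1, 6, 7, 8

1 → match
2 → no match
3 → no match
4 → no match
5 → no match
6 → match
7 → match
8 → match
9 → no match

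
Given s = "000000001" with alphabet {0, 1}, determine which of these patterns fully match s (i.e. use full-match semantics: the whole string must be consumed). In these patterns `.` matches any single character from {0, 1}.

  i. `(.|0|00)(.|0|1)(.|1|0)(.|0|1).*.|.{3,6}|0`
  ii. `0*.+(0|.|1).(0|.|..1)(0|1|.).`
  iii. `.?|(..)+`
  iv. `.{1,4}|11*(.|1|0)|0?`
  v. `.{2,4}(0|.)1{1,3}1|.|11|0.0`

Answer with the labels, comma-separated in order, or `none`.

i, ii

i → match
ii → match
iii → no match
iv → no match
v → no match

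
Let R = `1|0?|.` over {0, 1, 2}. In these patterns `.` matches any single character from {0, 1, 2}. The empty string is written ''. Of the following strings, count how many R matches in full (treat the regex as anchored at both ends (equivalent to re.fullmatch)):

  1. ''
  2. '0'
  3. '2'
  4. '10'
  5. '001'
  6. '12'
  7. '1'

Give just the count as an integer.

1. '' → match
2. '0' → match
3. '2' → match
4. '10' → no match
5. '001' → no match
6. '12' → no match
7. '1' → match
Total matched: 4

4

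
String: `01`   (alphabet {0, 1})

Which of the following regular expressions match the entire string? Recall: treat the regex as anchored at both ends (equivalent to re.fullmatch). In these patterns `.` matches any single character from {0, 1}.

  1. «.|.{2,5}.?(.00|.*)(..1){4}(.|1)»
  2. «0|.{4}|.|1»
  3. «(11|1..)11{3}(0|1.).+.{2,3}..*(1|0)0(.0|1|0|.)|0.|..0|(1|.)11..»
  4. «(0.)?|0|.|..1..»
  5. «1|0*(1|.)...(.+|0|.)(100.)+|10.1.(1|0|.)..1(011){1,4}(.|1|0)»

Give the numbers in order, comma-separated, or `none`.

3, 4

1 → no match
2 → no match
3 → match
4 → match
5 → no match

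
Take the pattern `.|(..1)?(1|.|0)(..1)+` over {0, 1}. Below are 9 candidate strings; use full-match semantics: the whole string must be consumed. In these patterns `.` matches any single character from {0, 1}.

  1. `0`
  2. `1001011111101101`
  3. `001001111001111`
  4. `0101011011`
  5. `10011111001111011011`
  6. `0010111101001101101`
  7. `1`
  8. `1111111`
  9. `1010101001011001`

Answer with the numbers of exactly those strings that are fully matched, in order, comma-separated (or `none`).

1, 2, 4, 6, 7, 8, 9

1 → match
2 → match
3 → no match
4 → match
5 → no match
6 → match
7 → match
8 → match
9 → match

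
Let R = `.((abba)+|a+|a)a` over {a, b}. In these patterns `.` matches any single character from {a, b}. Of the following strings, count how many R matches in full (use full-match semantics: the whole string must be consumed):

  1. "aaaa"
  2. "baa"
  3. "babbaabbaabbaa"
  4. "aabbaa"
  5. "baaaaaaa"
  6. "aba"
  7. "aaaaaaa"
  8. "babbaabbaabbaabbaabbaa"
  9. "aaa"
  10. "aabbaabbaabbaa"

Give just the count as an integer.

1 → match
2 → match
3 → match
4 → match
5 → match
6 → no match
7 → match
8 → match
9 → match
10 → match
Total matched: 9

9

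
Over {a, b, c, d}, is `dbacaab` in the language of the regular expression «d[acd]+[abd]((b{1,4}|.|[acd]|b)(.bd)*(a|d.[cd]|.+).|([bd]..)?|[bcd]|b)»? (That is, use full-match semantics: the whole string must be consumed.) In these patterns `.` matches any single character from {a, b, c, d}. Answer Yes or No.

No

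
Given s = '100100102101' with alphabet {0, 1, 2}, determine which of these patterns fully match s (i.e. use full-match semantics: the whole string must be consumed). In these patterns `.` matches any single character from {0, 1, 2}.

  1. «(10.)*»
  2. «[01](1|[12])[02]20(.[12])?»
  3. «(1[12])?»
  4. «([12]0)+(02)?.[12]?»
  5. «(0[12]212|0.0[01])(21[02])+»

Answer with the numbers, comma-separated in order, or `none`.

1 → match
2 → no match
3 → no match
4 → no match
5 → no match — must start with '0'

1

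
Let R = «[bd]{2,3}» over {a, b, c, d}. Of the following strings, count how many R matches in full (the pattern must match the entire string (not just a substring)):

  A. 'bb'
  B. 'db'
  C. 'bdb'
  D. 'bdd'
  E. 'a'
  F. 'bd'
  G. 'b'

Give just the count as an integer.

A. 'bb' → match
B. 'db' → match
C. 'bdb' → match
D. 'bdd' → match
E. 'a' → no match
F. 'bd' → match
G. 'b' → no match
Total matched: 5

5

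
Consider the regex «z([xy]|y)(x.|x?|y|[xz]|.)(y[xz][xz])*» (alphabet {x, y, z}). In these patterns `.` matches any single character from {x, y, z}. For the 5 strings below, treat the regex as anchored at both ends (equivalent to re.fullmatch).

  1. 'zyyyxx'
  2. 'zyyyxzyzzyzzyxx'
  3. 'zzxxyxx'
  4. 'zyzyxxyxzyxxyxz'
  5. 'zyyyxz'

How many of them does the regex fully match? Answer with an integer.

1 → match
2 → match
3 → no match
4 → match
5 → match
Total matched: 4

4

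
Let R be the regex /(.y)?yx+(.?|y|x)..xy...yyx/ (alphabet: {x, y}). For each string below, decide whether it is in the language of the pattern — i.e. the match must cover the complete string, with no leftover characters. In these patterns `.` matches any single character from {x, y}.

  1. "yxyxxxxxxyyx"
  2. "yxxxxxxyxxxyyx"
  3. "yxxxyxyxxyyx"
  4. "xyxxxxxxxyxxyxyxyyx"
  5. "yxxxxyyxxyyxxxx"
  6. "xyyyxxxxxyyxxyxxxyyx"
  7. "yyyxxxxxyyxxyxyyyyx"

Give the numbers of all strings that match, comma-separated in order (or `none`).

2, 7

1. "yxyxxxxxxyyx" → no match
2 → match
3. "yxxxyxyxxyyx" → no match
4 → no match
5 → no match — must end with "yyx"
6 → no match
7 → match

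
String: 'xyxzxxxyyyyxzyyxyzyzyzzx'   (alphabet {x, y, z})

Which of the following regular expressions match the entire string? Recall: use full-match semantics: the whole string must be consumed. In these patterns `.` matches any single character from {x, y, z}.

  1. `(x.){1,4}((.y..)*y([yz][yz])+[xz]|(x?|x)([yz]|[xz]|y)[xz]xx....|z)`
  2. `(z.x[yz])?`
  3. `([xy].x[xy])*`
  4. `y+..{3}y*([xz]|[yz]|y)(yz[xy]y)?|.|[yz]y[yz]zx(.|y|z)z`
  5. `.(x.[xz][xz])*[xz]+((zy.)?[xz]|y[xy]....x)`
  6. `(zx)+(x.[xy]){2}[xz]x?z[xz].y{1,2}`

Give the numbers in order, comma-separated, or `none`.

1

1 → match
2 → no match
3 → no match
4 → no match
5 → no match
6 → no match — must start with 'zx'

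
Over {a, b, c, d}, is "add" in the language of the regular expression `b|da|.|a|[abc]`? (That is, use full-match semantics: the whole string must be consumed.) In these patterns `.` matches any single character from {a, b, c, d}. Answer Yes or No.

No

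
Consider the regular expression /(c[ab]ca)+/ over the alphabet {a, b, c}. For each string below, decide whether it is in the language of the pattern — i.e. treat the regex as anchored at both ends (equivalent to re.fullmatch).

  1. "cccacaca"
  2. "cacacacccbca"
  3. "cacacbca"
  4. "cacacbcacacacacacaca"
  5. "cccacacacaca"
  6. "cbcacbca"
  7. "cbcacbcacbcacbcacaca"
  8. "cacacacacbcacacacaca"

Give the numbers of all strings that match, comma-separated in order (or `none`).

3, 4, 6, 7, 8

1. "cccacaca" → no match
2. "cacacacccbca" → no match
3. "cacacbca" → match
4 → match
5. "cccacacacaca" → no match
6. "cbcacbca" → match
7 → match
8 → match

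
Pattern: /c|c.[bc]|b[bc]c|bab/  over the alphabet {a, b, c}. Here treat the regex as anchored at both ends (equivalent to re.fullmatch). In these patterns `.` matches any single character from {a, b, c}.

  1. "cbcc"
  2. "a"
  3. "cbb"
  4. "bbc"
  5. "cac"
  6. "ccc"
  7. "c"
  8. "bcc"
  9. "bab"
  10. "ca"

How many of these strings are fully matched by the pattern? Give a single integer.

7

1 → no match
2 → no match
3 → match
4 → match
5 → match
6 → match
7 → match
8 → match
9 → match
10 → no match
Total matched: 7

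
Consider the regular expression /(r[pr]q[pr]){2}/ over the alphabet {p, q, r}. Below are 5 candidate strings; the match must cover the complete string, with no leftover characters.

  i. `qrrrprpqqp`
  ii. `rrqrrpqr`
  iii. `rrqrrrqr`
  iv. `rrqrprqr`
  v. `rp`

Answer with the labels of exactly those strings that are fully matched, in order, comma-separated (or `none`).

ii, iii

i → no match — must start with `r`
ii → match
iii → match
iv → no match
v → no match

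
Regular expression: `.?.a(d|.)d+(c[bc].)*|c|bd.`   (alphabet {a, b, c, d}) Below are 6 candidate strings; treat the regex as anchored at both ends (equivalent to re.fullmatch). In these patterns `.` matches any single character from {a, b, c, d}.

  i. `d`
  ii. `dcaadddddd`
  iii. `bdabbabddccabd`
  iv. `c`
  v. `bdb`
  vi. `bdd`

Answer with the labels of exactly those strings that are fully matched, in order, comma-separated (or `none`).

ii, iv, v, vi

i → no match
ii → match
iii → no match
iv → match
v → match
vi → match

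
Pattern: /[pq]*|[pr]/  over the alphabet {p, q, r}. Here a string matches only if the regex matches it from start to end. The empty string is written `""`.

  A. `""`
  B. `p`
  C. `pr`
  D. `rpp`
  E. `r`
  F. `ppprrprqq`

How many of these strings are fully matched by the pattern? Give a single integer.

A → match
B → match
C → no match
D → no match
E → match
F → no match
Total matched: 3

3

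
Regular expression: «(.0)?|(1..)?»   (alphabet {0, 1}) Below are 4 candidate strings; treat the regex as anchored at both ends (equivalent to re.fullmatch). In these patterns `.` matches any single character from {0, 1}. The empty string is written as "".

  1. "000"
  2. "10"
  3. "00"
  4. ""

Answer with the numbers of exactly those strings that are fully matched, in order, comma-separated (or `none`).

1 → no match
2 → match
3 → match
4 → match

2, 3, 4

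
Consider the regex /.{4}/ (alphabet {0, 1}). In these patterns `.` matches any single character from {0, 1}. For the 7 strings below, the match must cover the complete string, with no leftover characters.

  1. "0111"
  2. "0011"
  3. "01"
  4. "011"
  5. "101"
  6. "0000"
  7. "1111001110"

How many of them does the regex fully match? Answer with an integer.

3

1 → match
2 → match
3 → no match
4 → no match
5 → no match
6 → match
7 → no match
Total matched: 3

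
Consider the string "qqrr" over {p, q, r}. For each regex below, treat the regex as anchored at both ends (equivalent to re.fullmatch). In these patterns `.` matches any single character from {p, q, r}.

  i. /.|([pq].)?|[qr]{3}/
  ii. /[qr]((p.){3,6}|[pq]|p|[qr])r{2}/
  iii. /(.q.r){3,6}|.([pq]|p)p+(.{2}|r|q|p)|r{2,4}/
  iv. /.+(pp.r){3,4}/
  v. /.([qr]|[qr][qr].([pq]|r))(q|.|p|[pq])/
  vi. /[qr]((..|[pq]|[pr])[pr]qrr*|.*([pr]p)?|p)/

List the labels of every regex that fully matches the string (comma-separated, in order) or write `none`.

i → no match
ii → match
iii → no match
iv → no match
v → no match
vi → match

ii, vi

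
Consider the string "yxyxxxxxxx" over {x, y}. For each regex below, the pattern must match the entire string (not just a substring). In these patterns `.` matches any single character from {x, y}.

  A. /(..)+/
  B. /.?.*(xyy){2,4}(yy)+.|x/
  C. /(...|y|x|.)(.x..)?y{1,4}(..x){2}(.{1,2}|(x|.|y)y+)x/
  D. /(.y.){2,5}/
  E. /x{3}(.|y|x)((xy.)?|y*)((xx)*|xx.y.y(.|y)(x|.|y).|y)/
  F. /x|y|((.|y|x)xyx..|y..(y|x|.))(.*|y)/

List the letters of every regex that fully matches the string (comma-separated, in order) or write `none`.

A → match
B → no match
C → no match
D → no match
E → no match — must start with "x"
F → match

A, F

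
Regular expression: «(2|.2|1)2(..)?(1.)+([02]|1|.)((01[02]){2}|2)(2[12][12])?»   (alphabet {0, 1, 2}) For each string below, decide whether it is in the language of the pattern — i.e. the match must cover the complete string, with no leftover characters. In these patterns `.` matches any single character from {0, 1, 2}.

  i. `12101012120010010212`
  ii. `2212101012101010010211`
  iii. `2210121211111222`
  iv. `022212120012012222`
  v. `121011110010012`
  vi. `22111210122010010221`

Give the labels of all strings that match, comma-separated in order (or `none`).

i, ii, iii, v, vi

i → match
ii → match
iii → match
iv → no match
v → match
vi → match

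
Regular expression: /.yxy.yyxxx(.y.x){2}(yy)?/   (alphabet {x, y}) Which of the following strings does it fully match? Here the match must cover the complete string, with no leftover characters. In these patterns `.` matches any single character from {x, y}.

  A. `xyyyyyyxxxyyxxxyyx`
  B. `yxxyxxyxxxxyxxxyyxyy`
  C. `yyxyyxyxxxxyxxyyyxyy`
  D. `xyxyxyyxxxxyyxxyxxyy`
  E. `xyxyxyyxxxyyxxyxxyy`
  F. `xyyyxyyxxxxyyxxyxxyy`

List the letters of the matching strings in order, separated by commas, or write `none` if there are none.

D

A → no match
B → no match
C → no match
D → match
E → no match
F → no match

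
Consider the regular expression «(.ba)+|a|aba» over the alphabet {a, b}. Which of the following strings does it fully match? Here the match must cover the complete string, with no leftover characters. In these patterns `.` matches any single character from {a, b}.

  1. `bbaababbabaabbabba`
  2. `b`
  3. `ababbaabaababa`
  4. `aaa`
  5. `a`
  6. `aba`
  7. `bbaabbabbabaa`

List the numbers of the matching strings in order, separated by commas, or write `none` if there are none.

5, 6

1 → no match
2 → no match
3 → no match
4 → no match
5 → match
6 → match
7 → no match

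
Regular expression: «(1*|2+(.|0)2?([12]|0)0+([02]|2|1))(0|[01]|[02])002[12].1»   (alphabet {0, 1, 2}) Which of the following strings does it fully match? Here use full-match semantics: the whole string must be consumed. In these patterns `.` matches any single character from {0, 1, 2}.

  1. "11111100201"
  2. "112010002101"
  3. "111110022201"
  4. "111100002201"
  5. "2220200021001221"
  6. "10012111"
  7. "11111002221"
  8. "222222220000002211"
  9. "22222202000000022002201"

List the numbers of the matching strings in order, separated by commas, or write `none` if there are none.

1. "11111100201" → no match
2. "112010002101" → no match
3. "111110022201" → no match
4. "111100002201" → no match
5 → no match
6. "10012111" → no match
7. "11111002221" → match
8 → match
9 → match

7, 8, 9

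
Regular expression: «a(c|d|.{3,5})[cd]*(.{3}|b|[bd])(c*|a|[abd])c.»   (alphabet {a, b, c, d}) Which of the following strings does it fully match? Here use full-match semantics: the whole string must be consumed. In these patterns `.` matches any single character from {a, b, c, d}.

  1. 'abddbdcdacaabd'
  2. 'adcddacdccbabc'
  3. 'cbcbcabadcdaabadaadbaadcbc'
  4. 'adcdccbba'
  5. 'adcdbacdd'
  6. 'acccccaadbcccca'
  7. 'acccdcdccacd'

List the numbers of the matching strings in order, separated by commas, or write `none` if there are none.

1 → no match
2 → no match
3 → no match — must start with 'a'
4 → no match
5 → no match
6 → no match
7 → match

7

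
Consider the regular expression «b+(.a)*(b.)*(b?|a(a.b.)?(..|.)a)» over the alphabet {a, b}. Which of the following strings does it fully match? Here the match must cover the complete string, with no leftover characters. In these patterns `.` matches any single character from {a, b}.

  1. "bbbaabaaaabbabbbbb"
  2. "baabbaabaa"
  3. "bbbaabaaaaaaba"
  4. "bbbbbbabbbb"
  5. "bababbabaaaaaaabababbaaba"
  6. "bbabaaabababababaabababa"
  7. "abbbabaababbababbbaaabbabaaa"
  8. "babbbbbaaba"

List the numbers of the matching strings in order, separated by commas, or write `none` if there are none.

1 → no match
2 → no match
3 → match
4 → match
5 → no match
6 → no match
7 → no match — must start with "b"
8 → no match

3, 4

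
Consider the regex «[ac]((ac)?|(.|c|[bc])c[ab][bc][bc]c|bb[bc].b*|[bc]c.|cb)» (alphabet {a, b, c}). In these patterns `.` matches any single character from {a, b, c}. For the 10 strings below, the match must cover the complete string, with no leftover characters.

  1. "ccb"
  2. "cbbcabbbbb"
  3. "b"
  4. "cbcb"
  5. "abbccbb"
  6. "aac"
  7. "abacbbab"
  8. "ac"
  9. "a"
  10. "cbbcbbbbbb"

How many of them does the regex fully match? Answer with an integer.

1 → match
2 → match
3 → no match
4 → match
5 → match
6 → match
7 → no match
8 → no match
9 → match
10 → match
Total matched: 7

7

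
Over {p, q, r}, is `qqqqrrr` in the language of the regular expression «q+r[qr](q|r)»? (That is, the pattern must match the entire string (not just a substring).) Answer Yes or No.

Yes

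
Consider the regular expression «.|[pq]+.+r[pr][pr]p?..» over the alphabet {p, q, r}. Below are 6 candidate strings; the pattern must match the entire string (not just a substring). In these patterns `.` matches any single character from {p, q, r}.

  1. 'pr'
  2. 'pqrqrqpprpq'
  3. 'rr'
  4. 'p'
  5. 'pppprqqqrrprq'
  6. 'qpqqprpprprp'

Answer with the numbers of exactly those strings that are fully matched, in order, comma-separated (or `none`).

4, 5

1 → no match
2 → no match
3 → no match
4 → match
5 → match
6 → no match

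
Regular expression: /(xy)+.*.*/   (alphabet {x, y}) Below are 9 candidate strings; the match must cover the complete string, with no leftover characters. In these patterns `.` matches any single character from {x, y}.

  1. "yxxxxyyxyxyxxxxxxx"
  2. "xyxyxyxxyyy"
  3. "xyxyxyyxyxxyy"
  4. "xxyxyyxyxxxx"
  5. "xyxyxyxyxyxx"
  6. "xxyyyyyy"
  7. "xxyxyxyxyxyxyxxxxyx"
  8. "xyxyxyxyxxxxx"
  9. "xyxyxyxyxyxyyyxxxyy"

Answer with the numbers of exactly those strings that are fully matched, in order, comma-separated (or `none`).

2, 3, 5, 8, 9

1 → no match — must start with "xy"
2. "xyxyxyxxyyy" → match
3 → match
4. "xxyxyyxyxxxx" → no match — must start with "xy"
5. "xyxyxyxyxyxx" → match
6. "xxyyyyyy" → no match — must start with "xy"
7 → no match — must start with "xy"
8 → match
9 → match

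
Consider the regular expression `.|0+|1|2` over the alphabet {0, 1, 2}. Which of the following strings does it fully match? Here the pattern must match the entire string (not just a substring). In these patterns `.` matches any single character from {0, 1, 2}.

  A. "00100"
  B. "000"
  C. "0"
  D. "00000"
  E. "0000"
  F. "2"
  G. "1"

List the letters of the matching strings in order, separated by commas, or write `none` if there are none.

A → no match
B → match
C → match
D → match
E → match
F → match
G → match

B, C, D, E, F, G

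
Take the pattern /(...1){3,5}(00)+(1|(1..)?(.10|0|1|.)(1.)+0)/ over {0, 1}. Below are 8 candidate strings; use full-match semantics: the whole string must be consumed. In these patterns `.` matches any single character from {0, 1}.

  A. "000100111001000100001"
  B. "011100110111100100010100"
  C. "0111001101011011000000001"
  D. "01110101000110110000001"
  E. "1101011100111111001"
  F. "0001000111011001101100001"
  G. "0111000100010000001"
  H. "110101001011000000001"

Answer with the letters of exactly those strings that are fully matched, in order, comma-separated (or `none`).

A → match
B → match
C → match
D → match
E → match
F → match
G → match
H → no match

A, B, C, D, E, F, G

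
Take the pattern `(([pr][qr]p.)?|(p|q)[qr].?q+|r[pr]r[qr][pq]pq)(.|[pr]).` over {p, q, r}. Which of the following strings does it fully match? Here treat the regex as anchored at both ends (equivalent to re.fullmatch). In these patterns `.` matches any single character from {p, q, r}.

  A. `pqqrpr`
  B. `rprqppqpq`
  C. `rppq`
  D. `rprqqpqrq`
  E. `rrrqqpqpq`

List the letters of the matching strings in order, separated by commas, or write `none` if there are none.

B, D, E

A → no match
B → match
C → no match
D → match
E → match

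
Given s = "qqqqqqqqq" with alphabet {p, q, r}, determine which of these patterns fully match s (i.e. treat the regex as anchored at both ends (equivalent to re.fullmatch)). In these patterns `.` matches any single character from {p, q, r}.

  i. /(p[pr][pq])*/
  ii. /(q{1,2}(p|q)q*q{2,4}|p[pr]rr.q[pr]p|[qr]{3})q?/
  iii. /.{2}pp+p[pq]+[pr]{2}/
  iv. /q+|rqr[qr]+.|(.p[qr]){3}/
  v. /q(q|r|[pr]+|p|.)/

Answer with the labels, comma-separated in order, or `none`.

i → no match
ii → match
iii → no match
iv → match
v → no match

ii, iv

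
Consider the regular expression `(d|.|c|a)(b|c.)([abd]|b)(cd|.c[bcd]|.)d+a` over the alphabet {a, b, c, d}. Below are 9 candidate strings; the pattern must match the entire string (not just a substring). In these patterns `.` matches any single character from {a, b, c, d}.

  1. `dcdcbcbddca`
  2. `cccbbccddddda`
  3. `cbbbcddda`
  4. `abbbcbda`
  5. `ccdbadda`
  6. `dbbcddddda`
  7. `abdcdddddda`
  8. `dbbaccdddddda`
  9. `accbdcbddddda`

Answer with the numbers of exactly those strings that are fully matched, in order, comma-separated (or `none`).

1 → no match — must end with `da`
2 → match
3 → match
4 → match
5 → match
6 → match
7 → match
8 → match
9 → match

2, 3, 4, 5, 6, 7, 8, 9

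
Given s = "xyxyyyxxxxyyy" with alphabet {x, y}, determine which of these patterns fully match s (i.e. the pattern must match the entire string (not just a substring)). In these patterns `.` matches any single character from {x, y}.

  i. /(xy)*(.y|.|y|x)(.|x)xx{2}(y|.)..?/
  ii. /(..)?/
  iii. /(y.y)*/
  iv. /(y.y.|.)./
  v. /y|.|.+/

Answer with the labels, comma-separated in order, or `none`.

i → match
ii → no match
iii → no match
iv → no match
v → match

i, v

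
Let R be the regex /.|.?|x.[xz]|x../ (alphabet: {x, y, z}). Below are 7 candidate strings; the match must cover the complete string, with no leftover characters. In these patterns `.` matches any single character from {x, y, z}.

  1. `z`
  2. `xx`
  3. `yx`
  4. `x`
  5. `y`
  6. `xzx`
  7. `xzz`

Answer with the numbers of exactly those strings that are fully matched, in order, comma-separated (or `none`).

1 → match
2 → no match
3 → no match
4 → match
5 → match
6 → match
7 → match

1, 4, 5, 6, 7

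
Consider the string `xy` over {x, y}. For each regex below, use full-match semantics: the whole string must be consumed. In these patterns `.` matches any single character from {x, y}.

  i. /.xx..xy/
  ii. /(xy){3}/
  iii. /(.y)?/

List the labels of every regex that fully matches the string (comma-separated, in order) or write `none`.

i → no match
ii → no match
iii → match

iii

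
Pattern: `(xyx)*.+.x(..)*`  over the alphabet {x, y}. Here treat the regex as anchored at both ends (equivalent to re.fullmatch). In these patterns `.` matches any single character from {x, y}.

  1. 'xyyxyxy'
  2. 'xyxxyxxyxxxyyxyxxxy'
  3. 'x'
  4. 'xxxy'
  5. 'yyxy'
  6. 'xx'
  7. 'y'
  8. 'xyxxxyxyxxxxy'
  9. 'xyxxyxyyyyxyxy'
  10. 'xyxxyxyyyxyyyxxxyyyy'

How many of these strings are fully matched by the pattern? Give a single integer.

1 → no match
2 → match
3 → no match
4 → no match
5 → no match
6 → no match
7 → no match
8 → match
9 → match
10 → match
Total matched: 4

4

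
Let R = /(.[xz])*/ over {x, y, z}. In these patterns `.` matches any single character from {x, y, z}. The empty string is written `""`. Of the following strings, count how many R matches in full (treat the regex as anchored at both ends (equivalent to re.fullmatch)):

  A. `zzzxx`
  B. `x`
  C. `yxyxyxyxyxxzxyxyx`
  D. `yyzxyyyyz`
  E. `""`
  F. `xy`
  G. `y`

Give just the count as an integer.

1

A → no match
B → no match
C → no match
D → no match
E → match
F → no match
G → no match
Total matched: 1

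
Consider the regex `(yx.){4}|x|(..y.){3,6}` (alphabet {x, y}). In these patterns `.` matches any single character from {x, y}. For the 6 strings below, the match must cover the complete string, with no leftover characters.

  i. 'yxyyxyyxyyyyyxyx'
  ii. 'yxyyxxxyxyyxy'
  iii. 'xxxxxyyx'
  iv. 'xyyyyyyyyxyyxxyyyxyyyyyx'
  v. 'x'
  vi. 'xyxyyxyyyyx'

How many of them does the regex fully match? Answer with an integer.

3

i → match
ii → no match
iii. 'xxxxxyyx' → no match
iv → match
v. 'x' → match
vi. 'xyxyyxyyyyx' → no match
Total matched: 3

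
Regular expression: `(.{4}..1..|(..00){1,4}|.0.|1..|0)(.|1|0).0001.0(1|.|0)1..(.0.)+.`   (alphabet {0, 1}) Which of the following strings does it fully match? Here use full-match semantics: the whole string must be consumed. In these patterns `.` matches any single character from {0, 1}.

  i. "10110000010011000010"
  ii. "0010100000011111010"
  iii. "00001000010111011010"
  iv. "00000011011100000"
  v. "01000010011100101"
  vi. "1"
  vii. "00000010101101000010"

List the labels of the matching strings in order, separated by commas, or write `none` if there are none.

i → no match
ii → no match
iii → no match
iv → match
v → no match
vi → no match
vii → no match

iv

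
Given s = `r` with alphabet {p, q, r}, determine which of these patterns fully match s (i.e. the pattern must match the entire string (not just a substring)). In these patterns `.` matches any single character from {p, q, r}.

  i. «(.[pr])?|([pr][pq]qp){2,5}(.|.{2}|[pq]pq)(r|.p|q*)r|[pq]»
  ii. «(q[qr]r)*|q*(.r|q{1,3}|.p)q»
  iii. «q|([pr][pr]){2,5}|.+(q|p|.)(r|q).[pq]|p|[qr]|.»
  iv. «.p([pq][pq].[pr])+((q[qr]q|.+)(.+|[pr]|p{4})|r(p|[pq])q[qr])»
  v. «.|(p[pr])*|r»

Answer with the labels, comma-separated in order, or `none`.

i → no match
ii → no match
iii → match
iv → no match
v → match

iii, v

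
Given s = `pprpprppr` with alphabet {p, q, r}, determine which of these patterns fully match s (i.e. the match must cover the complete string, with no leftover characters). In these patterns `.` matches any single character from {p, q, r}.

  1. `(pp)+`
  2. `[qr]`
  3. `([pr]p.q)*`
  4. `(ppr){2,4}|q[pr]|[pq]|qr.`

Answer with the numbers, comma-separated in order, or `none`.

4

1 → no match — must end with `pp`
2 → no match
3 → no match
4 → match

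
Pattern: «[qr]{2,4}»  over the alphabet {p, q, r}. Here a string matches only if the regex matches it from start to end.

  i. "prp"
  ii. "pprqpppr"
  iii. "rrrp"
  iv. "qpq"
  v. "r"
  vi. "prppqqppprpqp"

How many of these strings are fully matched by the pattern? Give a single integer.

0

i → no match
ii → no match
iii → no match
iv → no match
v → no match
vi → no match
Total matched: 0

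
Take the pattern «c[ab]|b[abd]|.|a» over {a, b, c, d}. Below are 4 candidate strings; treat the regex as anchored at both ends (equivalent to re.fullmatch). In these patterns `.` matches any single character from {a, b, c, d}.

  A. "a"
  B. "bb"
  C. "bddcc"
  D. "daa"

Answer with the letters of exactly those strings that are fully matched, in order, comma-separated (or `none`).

A, B

A → match
B → match
C → no match
D → no match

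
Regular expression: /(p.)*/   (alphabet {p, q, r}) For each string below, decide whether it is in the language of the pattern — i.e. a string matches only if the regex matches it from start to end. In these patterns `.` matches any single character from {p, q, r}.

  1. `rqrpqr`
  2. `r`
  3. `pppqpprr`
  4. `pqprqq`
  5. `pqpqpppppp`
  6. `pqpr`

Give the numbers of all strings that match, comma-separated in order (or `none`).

5, 6

1. `rqrpqr` → no match
2. `r` → no match
3. `pppqpprr` → no match
4. `pqprqq` → no match
5. `pqpqpppppp` → match
6. `pqpr` → match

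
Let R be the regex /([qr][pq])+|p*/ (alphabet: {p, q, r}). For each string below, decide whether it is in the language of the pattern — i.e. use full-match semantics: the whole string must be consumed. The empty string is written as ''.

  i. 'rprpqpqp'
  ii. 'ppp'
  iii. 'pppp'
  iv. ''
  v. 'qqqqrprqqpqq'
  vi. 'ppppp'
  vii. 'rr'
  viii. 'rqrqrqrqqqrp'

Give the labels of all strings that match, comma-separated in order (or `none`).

i, ii, iii, iv, v, vi, viii

i → match
ii → match
iii → match
iv → match
v → match
vi → match
vii → no match
viii → match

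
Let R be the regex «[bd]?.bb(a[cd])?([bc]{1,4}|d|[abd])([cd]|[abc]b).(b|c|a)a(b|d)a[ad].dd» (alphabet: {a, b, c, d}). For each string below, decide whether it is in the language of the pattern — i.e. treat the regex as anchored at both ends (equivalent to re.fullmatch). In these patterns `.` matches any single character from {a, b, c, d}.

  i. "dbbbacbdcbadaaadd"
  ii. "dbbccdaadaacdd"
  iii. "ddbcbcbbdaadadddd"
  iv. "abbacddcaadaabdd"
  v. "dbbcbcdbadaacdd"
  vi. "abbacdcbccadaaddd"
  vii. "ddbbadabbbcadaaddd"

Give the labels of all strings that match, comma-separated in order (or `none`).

i → match
ii → match
iii → no match
iv → match
v → match
vi → match
vii → match

i, ii, iv, v, vi, vii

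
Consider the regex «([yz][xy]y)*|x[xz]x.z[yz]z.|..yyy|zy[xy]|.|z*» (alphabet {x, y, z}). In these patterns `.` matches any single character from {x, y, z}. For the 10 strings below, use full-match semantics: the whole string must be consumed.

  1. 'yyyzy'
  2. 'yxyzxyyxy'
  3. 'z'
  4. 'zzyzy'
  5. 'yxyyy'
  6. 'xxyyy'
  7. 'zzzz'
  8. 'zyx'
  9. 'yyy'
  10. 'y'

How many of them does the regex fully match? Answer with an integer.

1 → no match
2 → match
3 → match
4 → no match
5 → match
6 → match
7 → match
8 → match
9 → match
10 → match
Total matched: 8

8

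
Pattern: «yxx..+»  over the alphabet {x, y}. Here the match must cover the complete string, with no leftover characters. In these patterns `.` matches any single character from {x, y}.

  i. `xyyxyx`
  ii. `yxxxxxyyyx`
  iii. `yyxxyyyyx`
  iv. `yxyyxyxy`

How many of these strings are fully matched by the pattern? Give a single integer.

i → no match — must start with `yxx`
ii → match
iii → no match — must start with `yxx`
iv → no match — must start with `yxx`
Total matched: 1

1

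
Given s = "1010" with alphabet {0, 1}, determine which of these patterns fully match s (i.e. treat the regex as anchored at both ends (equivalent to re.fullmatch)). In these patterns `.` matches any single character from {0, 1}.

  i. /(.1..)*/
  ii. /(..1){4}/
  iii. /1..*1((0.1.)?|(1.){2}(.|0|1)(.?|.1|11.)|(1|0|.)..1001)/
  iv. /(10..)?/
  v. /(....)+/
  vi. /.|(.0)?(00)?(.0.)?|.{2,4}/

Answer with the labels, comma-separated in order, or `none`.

iv, v, vi

i → no match
ii → no match — must end with "1"
iii → no match
iv → match
v → match
vi → match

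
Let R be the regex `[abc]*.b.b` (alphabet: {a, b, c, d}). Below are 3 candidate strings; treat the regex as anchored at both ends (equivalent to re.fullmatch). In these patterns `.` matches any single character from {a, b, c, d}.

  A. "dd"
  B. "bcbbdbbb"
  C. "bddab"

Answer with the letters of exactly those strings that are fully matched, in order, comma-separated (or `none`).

A → no match — must end with "b"
B → match
C → no match

B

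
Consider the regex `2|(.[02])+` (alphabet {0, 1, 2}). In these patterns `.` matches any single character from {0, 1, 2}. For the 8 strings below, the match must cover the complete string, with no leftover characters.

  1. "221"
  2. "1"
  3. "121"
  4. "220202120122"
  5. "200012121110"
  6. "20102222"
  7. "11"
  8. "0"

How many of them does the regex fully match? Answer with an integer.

1

1 → no match
2 → no match
3 → no match
4 → no match
5 → no match
6 → match
7 → no match
8 → no match
Total matched: 1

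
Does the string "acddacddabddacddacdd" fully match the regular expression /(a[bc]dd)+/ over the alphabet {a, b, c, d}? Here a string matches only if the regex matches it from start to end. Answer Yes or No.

Yes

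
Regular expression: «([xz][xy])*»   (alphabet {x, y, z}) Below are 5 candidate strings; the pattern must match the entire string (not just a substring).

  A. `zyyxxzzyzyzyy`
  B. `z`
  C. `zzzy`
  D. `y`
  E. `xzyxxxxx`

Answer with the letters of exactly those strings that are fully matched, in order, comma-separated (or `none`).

A → no match
B. `z` → no match
C. `zzzy` → no match
D. `y` → no match
E. `xzyxxxxx` → no match

none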